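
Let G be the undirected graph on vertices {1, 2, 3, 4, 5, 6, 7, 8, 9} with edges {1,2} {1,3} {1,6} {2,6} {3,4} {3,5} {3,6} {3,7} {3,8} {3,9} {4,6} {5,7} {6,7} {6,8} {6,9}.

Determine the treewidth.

A width-2 tree decomposition is:
Bags: B1 = {1, 3, 6}  B2 = {3, 6, 8}  B3 = {3, 6, 7}  B4 = {1, 2, 6}  B5 = {3, 6, 9}  B6 = {3, 4, 6}  B7 = {3, 5, 7}
Tree: B1–B2, B2–B3, B1–B4, B2–B5, B2–B6, B3–B7
The largest bag has 3 vertices, giving width 2; this decomposition certifies tw(G) ≤ 2. Conversely, {1, 2, 6} is a clique of size 3, and the vertices of any clique must share a bag in every tree decomposition; so some bag has ≥ 3 vertices and tw(G) ≥ 2. Therefore the treewidth is 2.

2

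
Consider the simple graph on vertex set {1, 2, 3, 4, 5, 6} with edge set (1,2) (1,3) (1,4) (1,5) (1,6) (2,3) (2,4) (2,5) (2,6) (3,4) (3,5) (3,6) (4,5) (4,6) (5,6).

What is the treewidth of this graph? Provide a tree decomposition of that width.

With just one bag of size 6, the width is 6 − 1 = 5, so tw(G) ≤ 5. For the lower bound, the 6 vertices {1, 2, 3, 4, 5, 6} are pairwise adjacent, and any tree decomposition puts a clique entirely inside one bag — forcing width ≥ 5. Combining the bounds, tw(G) = 5.

Treewidth 5.
Bags: B1 = {1, 2, 3, 4, 5, 6}
Tree: (single bag)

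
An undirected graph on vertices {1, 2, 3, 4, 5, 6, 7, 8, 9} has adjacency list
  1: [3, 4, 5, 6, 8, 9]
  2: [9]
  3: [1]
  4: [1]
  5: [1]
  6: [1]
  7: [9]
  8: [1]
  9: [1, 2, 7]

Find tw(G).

A width-1 tree decomposition is:
Bags: B1 = {1, 9}  B2 = {1, 5}  B3 = {2, 9}  B4 = {1, 3}  B5 = {1, 4}  B6 = {7, 9}  B7 = {1, 8}  B8 = {1, 6}
Tree: B1–B2, B1–B3, B1–B4, B1–B5, B3–B6, B4–B7, B5–B8
Every bag has size at most 2, so the width is 2 − 1 = 1 and tw(G) ≤ 1. Since G has at least one edge (e.g. 1–9), it is not an edgeless graph, so tw(G) ≥ 1. Hence tw(G) = 1 exactly.

1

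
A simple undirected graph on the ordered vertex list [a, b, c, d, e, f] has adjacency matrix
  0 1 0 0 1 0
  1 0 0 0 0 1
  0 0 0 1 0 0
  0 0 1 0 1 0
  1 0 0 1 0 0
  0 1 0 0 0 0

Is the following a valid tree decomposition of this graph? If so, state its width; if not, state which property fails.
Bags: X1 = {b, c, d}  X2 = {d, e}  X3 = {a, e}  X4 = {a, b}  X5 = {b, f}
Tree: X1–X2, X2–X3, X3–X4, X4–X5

No — bags containing vertex b are not connected in the tree.

A tree decomposition must satisfy three properties: every vertex lies in some bag; for every edge, both endpoints lie together in some bag; and for every vertex, the bags containing it form a connected subtree. Here bags containing vertex b are not connected in the tree, so the decomposition is invalid.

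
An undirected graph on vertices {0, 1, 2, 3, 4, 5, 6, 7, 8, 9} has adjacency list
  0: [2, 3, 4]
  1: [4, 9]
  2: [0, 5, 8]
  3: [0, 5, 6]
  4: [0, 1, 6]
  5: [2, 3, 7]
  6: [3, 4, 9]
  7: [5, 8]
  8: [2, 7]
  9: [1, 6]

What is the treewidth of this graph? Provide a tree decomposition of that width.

Each bag holds 3 vertices, so the decomposition has width 2, which upper-bounds the treewidth. Since 1–9–6–4–1 is a cycle in G, G is not acyclic. Forests are exactly the graphs of treewidth ≤ 1, so tw(G) ≥ 2. The upper and lower bounds meet at 2, so that is the treewidth.

Treewidth 2.
One optimal decomposition is:
Bags: B1 = {1, 4, 9}  B2 = {4, 6, 9}  B3 = {0, 4, 6}  B4 = {0, 3, 6}  B5 = {0, 2, 3}  B6 = {2, 3, 5}  B7 = {2, 5, 8}  B8 = {5, 7, 8}
Tree: B1–B2, B2–B3, B3–B4, B4–B5, B5–B6, B6–B7, B7–B8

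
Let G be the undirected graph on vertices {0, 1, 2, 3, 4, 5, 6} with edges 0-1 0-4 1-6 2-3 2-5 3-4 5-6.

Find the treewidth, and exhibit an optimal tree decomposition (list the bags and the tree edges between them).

Every bag has size at most 3, so the width is 3 − 1 = 2 and tw(G) ≤ 2. Since 2–3–4–0–1–6–5–2 is a cycle in G, G is not acyclic. Forests are exactly the graphs of treewidth ≤ 1, so tw(G) ≥ 2. Hence tw(G) = 2 exactly.

Treewidth 2.
One such decomposition:
Bags: B1 = {2, 3, 4}  B2 = {0, 2, 4}  B3 = {0, 1, 2}  B4 = {1, 2, 6}  B5 = {2, 5, 6}
Tree: B1–B2, B2–B3, B3–B4, B4–B5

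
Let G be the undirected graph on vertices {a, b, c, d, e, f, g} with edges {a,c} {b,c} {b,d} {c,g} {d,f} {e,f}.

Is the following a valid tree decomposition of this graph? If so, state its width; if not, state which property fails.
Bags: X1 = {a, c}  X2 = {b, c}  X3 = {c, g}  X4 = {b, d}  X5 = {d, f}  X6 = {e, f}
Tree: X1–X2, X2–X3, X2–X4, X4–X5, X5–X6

Yes; width 1.

Vertex coverage: the bags together contain {a, b, c, d, e, f, g}, the full vertex set. Edge coverage: each edge of G has both endpoints in at least one bag. Running intersection: for every vertex, the bags containing it form a connected subtree. All three properties hold, so this is a valid tree decomposition of width max|bag| − 1 = 1, and hence tw(G) ≤ 1.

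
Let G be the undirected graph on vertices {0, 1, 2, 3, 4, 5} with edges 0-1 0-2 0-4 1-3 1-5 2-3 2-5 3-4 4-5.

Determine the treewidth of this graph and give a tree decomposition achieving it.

Treewidth 3.
Bags: B1 = {0, 2, 3, 5}  B2 = {0, 3, 4, 5}  B3 = {0, 1, 3, 5}
Tree: B1–B2, B2–B3

Each bag holds 4 vertices, so the decomposition has width 3, which upper-bounds the treewidth. For the lower bound: the 4 vertex sets {0,2}, {4,5}, {3}, {1} are disjoint, each induces a connected subgraph, and every pair is joined by at least one edge of G. Contracting each set to a single vertex therefore yields K_{4} as a minor, and since treewidth is minor-monotone, tw(G) ≥ tw(K_{4}) = 3. The upper and lower bounds meet at 3, so that is the treewidth.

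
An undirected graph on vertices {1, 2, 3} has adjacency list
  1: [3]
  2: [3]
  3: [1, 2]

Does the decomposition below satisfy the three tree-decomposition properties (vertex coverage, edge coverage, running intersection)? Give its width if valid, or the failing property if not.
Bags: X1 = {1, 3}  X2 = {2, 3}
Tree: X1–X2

Checking the three conditions: (i) the bags cover all of {1, 2, 3}; (ii) for each edge, some bag contains both endpoints; (iii) the bags containing any fixed vertex form a subtree. All hold, so the decomposition is valid with width 2 − 1 = 1.

Yes; width 1.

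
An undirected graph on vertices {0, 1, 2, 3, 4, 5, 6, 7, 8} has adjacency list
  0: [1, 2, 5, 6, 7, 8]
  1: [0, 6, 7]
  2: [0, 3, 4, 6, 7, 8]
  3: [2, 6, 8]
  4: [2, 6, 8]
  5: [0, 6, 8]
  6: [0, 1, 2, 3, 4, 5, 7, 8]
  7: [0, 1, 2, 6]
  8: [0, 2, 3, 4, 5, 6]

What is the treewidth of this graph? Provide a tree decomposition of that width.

Each bag holds 4 vertices, so the decomposition has width 3, which upper-bounds the treewidth. Conversely, {0, 1, 6, 7} is a clique of size 4, and the vertices of any clique must share a bag in every tree decomposition; so some bag has ≥ 4 vertices and tw(G) ≥ 3. Therefore the treewidth is 3.

Treewidth 3.
One optimal decomposition is:
Bags: B1 = {2, 4, 6, 8}  B2 = {2, 3, 6, 8}  B3 = {0, 2, 6, 8}  B4 = {0, 2, 6, 7}  B5 = {0, 5, 6, 8}  B6 = {0, 1, 6, 7}
Tree: B1–B2, B1–B3, B3–B4, B3–B5, B4–B6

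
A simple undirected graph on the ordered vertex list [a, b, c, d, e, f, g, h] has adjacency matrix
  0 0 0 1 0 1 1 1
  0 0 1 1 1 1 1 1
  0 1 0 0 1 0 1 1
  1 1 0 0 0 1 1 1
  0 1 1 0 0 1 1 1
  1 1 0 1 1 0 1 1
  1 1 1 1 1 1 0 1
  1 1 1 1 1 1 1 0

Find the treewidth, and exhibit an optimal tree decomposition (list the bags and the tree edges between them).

Treewidth 4.
Bags: B1 = {a, d, f, g, h}  B2 = {b, d, f, g, h}  B3 = {b, e, f, g, h}  B4 = {b, c, e, g, h}
Tree: B1–B2, B2–B3, B3–B4

Each bag holds 5 vertices, so the decomposition has width 4, which upper-bounds the treewidth. Conversely, {b, c, e, g, h} is a clique of size 5, and the vertices of any clique must share a bag in every tree decomposition; so some bag has ≥ 5 vertices and tw(G) ≥ 4. Combining the bounds, tw(G) = 4.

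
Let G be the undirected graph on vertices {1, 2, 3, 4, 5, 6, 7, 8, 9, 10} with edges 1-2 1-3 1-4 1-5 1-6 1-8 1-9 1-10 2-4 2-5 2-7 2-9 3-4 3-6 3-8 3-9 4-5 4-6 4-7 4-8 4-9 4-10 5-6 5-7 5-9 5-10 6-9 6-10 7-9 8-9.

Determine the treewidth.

4

A width-4 tree decomposition is:
Bags: B1 = {1, 2, 4, 5, 9}  B2 = {2, 4, 5, 7, 9}  B3 = {1, 4, 5, 6, 9}  B4 = {1, 3, 4, 6, 9}  B5 = {1, 3, 4, 8, 9}  B6 = {1, 4, 5, 6, 10}
Tree: B1–B2, B1–B3, B3–B4, B4–B5, B3–B6
Each bag holds 5 vertices, so the decomposition has width 4, which upper-bounds the treewidth. For the lower bound, the 5 vertices {1, 2, 4, 5, 9} are pairwise adjacent, and any tree decomposition puts a clique entirely inside one bag — forcing width ≥ 4. Therefore the treewidth is 4.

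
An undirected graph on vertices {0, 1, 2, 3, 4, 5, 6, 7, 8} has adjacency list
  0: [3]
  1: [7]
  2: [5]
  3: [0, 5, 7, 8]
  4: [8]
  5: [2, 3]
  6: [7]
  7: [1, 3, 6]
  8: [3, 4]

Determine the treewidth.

A width-1 tree decomposition is:
Bags: B1 = {3, 5}  B2 = {2, 5}  B3 = {0, 3}  B4 = {3, 8}  B5 = {3, 7}  B6 = {1, 7}  B7 = {4, 8}  B8 = {6, 7}
Tree: B1–B2, B1–B3, B1–B4, B3–B5, B5–B6, B4–B7, B6–B8
Every bag has size at most 2, so the width is 2 − 1 = 1 and tw(G) ≤ 1. Any graph with an edge has treewidth ≥ 1, and G has the edge 3–5. The upper and lower bounds meet at 1, so that is the treewidth.

1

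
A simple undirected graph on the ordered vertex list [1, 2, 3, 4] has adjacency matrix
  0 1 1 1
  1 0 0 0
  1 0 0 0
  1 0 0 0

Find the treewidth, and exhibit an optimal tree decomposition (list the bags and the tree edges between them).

Treewidth 1.
Bags: B1 = {1, 3}  B2 = {1, 4}  B3 = {1, 2}
Tree: B1–B2, B2–B3

The largest bag has 2 vertices, giving width 1; this decomposition certifies tw(G) ≤ 1. G has an edge, so its treewidth is at least 1. The upper and lower bounds meet at 1, so that is the treewidth.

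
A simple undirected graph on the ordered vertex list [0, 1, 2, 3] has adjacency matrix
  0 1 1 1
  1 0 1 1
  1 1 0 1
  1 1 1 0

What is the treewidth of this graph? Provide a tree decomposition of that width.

A single bag containing all 4 vertices is trivially a valid decomposition of width 3. Conversely, {0, 1, 2, 3} is a clique of size 4, and the vertices of any clique must share a bag in every tree decomposition; so some bag has ≥ 4 vertices and tw(G) ≥ 3. Hence tw(G) = 3 exactly.

Treewidth 3.
One such decomposition:
Bags: B1 = {0, 1, 2, 3}
Tree: (single bag)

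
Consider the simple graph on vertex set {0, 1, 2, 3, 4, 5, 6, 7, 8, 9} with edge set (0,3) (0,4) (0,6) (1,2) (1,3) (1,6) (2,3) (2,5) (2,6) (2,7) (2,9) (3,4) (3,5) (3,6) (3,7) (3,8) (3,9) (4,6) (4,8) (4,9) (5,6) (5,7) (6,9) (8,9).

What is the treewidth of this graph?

3

A width-3 tree decomposition is:
Bags: B1 = {1, 2, 3, 6}  B2 = {2, 3, 6, 9}  B3 = {2, 3, 5, 6}  B4 = {3, 4, 6, 9}  B5 = {3, 4, 8, 9}  B6 = {0, 3, 4, 6}  B7 = {2, 3, 5, 7}
Tree: B1–B2, B1–B3, B2–B4, B4–B5, B4–B6, B3–B7
Every bag has size at most 4, so the width is 4 − 1 = 3 and tw(G) ≤ 3. For the lower bound, the 4 vertices {3, 4, 8, 9} are pairwise adjacent, and any tree decomposition puts a clique entirely inside one bag — forcing width ≥ 3. Combining the bounds, tw(G) = 3.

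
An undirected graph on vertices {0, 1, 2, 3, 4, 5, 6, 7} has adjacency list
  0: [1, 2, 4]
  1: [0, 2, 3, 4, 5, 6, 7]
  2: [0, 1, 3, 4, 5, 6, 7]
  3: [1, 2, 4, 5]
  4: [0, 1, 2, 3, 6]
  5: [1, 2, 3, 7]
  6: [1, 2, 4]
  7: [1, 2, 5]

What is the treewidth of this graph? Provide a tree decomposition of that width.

Every bag has size at most 4, so the width is 4 − 1 = 3 and tw(G) ≤ 3. Conversely, {0, 1, 2, 4} is a clique of size 4, and the vertices of any clique must share a bag in every tree decomposition; so some bag has ≥ 4 vertices and tw(G) ≥ 3. Combining the bounds, tw(G) = 3.

Treewidth 3.
One optimal decomposition is:
Bags: B1 = {1, 2, 3, 4}  B2 = {1, 2, 3, 5}  B3 = {1, 2, 4, 6}  B4 = {1, 2, 5, 7}  B5 = {0, 1, 2, 4}
Tree: B1–B2, B1–B3, B2–B4, B3–B5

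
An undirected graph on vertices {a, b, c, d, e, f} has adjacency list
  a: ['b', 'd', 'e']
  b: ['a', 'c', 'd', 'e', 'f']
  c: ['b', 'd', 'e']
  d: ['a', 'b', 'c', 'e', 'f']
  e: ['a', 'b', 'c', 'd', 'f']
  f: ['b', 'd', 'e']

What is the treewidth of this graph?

A width-3 tree decomposition is:
Bags: B1 = {b, d, e, f}  B2 = {b, c, d, e}  B3 = {a, b, d, e}
Tree: B1–B2, B1–B3
Each bag holds 4 vertices, so the decomposition has width 3, which upper-bounds the treewidth. For the lower bound, the 4 vertices {a, b, d, e} are pairwise adjacent, and any tree decomposition puts a clique entirely inside one bag — forcing width ≥ 3. Combining the bounds, tw(G) = 3.

3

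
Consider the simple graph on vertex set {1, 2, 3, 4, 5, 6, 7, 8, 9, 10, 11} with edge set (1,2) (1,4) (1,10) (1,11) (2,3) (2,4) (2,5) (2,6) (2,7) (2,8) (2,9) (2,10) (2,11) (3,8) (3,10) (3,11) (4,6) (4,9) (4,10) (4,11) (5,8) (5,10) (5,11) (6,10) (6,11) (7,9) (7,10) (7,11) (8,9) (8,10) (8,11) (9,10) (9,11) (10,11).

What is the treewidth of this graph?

A width-4 tree decomposition is:
Bags: B1 = {2, 8, 9, 10, 11}  B2 = {2, 4, 9, 10, 11}  B3 = {2, 5, 8, 10, 11}  B4 = {2, 7, 9, 10, 11}  B5 = {1, 2, 4, 10, 11}  B6 = {2, 4, 6, 10, 11}  B7 = {2, 3, 8, 10, 11}
Tree: B1–B2, B1–B3, B1–B4, B2–B5, B2–B6, B1–B7
The largest bag has 5 vertices, giving width 4; this decomposition certifies tw(G) ≤ 4. On the other hand G contains the 5-clique {2, 3, 8, 10, 11}. A clique must lie in a single bag of any decomposition, so no decomposition can have width below 4. Therefore the treewidth is 4.

4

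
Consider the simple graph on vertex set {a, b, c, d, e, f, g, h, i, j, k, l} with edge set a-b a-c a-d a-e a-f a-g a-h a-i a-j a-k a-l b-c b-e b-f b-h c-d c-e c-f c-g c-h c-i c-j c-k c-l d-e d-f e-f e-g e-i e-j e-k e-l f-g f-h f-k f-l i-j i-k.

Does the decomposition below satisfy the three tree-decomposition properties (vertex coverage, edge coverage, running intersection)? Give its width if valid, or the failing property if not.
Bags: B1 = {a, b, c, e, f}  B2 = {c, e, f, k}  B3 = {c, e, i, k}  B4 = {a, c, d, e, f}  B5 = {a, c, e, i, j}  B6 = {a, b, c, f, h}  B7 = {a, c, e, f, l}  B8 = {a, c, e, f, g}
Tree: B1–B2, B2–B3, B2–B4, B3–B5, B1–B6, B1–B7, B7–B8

A tree decomposition must satisfy three properties: every vertex lies in some bag; for every edge, both endpoints lie together in some bag; and for every vertex, the bags containing it form a connected subtree. Here edge (a,k) lies in no bag, so the decomposition is invalid.

No — edge (a,k) lies in no bag.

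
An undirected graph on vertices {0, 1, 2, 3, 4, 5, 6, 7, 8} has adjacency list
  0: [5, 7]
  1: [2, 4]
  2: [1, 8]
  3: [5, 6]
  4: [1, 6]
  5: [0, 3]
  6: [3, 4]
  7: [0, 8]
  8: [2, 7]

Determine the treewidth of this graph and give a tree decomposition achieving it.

Treewidth 2.
One optimal decomposition is:
Bags: B1 = {2, 7, 8}  B2 = {0, 2, 7}  B3 = {0, 2, 5}  B4 = {2, 3, 5}  B5 = {2, 3, 6}  B6 = {2, 4, 6}  B7 = {1, 2, 4}
Tree: B1–B2, B2–B3, B3–B4, B4–B5, B5–B6, B6–B7

Each bag holds 3 vertices, so the decomposition has width 2, which upper-bounds the treewidth. The edges 2–8–7–0–5–3–6–4–1–2 form a cycle, so G is not a tree and its treewidth is at least 2. Hence tw(G) = 2 exactly.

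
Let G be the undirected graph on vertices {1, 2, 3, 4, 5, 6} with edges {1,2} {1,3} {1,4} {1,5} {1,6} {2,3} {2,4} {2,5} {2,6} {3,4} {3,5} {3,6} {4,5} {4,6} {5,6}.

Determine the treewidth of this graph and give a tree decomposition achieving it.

Treewidth 5.
Bags: B1 = {1, 2, 3, 4, 5, 6}
Tree: (single bag)

With just one bag of size 6, the width is 6 − 1 = 5, so tw(G) ≤ 5. For the lower bound, the 6 vertices {1, 2, 3, 4, 5, 6} are pairwise adjacent, and any tree decomposition puts a clique entirely inside one bag — forcing width ≥ 5. The upper and lower bounds meet at 5, so that is the treewidth.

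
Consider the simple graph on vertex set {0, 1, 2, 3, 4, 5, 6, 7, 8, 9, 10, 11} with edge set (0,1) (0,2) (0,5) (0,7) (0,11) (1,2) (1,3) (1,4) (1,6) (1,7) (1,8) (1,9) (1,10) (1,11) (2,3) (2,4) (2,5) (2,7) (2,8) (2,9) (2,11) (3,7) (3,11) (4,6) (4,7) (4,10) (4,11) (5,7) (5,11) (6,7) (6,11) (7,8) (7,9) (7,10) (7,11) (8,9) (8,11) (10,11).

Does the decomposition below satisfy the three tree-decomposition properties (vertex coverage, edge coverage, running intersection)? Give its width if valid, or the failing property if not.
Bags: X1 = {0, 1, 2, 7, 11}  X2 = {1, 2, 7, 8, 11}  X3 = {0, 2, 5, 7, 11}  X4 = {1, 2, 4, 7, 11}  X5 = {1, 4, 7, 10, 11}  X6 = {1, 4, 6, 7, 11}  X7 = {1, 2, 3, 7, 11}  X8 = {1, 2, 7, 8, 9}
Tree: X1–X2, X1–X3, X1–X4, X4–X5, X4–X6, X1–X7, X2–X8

Yes; width 4.

Vertex coverage: the bags together contain {0, 1, 2, 3, 4, 5, 6, 7, 8, 9, 10, 11}, the full vertex set. Edge coverage: each edge of G has both endpoints in at least one bag. Running intersection: for every vertex, the bags containing it form a connected subtree. All three properties hold, so this is a valid tree decomposition of width max|bag| − 1 = 4, and hence tw(G) ≤ 4.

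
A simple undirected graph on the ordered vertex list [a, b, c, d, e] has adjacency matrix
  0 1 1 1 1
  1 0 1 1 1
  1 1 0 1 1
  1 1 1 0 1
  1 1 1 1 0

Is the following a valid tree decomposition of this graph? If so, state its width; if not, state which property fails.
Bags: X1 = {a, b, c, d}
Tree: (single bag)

A tree decomposition must satisfy three properties: every vertex lies in some bag; for every edge, both endpoints lie together in some bag; and for every vertex, the bags containing it form a connected subtree. Here vertex e appears in no bag, so the decomposition is invalid.

No — vertex e appears in no bag.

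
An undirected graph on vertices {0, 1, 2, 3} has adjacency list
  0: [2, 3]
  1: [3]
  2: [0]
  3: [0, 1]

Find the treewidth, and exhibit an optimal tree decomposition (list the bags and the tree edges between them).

The largest bag has 2 vertices, giving width 1; this decomposition certifies tw(G) ≤ 1. G has an edge, so its treewidth is at least 1. Combining the bounds, tw(G) = 1.

Treewidth 1.
Bags: B1 = {1, 3}  B2 = {0, 3}  B3 = {0, 2}
Tree: B1–B2, B2–B3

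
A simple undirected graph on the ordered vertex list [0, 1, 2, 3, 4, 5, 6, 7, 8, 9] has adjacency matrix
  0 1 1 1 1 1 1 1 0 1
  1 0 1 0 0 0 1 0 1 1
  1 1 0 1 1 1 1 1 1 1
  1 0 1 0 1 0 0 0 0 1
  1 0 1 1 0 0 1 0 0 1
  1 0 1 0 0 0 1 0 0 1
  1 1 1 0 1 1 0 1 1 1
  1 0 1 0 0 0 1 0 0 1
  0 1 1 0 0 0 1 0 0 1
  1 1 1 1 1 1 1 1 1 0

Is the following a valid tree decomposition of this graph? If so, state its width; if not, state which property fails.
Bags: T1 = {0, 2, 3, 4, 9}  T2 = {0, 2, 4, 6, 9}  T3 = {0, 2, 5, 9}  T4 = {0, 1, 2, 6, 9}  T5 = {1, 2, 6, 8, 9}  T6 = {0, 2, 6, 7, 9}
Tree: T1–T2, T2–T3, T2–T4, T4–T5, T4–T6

No — edge (6,5) lies in no bag.

A tree decomposition must satisfy three properties: every vertex lies in some bag; for every edge, both endpoints lie together in some bag; and for every vertex, the bags containing it form a connected subtree. Here edge (6,5) lies in no bag, so the decomposition is invalid.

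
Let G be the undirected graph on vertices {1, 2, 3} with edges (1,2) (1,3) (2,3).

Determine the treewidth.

2

A width-2 tree decomposition is:
Bags: B1 = {1, 2, 3}
Tree: (single bag)
With just one bag of size 3, the width is 3 − 1 = 2, so tw(G) ≤ 2. For the lower bound, the 3 vertices {1, 2, 3} are pairwise adjacent, and any tree decomposition puts a clique entirely inside one bag — forcing width ≥ 2. Combining the bounds, tw(G) = 2.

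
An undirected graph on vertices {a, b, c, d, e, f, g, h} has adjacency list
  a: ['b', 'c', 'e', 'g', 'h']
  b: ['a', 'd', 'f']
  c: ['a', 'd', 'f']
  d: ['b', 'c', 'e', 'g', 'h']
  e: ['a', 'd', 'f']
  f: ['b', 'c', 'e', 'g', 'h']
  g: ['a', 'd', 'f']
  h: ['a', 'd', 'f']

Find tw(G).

A width-3 tree decomposition is:
Bags: B1 = {a, d, f, g}  B2 = {a, d, f, h}  B3 = {a, b, d, f}  B4 = {a, d, e, f}  B5 = {a, c, d, f}
Tree: B1–B2, B2–B3, B3–B4, B4–B5
The largest bag has 4 vertices, giving width 3; this decomposition certifies tw(G) ≤ 3. For the lower bound: the 4 vertex sets {a,g}, {f,h}, {d}, {b} are disjoint, each induces a connected subgraph, and every pair is joined by at least one edge of G. Contracting each set to a single vertex therefore yields K_{4} as a minor, and since treewidth is minor-monotone, tw(G) ≥ tw(K_{4}) = 3. Combining the bounds, tw(G) = 3.

3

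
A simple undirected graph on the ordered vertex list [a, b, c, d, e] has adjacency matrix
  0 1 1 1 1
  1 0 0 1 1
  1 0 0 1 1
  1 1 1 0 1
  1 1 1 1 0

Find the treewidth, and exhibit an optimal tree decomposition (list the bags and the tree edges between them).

Each bag holds 4 vertices, so the decomposition has width 3, which upper-bounds the treewidth. On the other hand G contains the 4-clique {a, c, d, e}. A clique must lie in a single bag of any decomposition, so no decomposition can have width below 3. Combining the bounds, tw(G) = 3.

Treewidth 3.
Bags: B1 = {a, b, d, e}  B2 = {a, c, d, e}
Tree: B1–B2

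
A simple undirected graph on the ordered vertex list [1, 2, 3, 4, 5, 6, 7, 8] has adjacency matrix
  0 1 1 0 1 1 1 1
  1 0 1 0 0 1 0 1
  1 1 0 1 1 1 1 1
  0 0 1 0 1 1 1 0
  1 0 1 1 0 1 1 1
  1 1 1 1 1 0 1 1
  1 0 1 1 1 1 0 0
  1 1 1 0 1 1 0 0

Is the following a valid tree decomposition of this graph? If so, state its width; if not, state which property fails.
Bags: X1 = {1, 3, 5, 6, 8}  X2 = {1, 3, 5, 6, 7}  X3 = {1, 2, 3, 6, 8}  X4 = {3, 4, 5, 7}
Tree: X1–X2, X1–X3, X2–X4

A tree decomposition must satisfy three properties: every vertex lies in some bag; for every edge, both endpoints lie together in some bag; and for every vertex, the bags containing it form a connected subtree. Here edge (6,4) lies in no bag, so the decomposition is invalid.

No — edge (6,4) lies in no bag.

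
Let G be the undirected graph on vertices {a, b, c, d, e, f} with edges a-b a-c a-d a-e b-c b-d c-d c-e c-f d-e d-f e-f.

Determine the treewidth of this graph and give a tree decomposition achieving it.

The largest bag has 4 vertices, giving width 3; this decomposition certifies tw(G) ≤ 3. For the lower bound, the 4 vertices {c, d, e, f} are pairwise adjacent, and any tree decomposition puts a clique entirely inside one bag — forcing width ≥ 3. The upper and lower bounds meet at 3, so that is the treewidth.

Treewidth 3.
One optimal decomposition is:
Bags: B1 = {c, d, e, f}  B2 = {a, c, d, e}  B3 = {a, b, c, d}
Tree: B1–B2, B2–B3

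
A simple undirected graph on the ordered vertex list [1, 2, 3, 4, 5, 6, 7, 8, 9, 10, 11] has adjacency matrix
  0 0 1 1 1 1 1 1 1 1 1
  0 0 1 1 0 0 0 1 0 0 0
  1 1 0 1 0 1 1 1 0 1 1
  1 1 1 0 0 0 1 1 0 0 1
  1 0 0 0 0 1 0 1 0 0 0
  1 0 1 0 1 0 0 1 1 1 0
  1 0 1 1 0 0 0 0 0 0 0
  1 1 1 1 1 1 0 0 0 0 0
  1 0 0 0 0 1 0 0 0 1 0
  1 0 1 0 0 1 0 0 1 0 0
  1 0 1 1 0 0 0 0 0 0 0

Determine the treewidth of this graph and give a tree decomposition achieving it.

Treewidth 3.
One such decomposition:
Bags: B1 = {1, 3, 6, 8}  B2 = {1, 3, 6, 10}  B3 = {1, 3, 4, 8}  B4 = {1, 3, 4, 7}  B5 = {2, 3, 4, 8}  B6 = {1, 5, 6, 8}  B7 = {1, 6, 9, 10}  B8 = {1, 3, 4, 11}
Tree: B1–B2, B1–B3, B3–B4, B3–B5, B1–B6, B2–B7, B4–B8

Each bag holds 4 vertices, so the decomposition has width 3, which upper-bounds the treewidth. For the lower bound, the 4 vertices {1, 6, 9, 10} are pairwise adjacent, and any tree decomposition puts a clique entirely inside one bag — forcing width ≥ 3. Combining the bounds, tw(G) = 3.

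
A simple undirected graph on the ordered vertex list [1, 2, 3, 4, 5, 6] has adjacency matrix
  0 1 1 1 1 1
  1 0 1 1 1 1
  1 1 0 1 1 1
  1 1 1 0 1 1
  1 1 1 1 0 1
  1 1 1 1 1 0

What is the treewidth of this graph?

5

A width-5 tree decomposition is:
Bags: B1 = {1, 2, 3, 4, 5, 6}
Tree: (single bag)
A single bag containing all 6 vertices is trivially a valid decomposition of width 5. On the other hand G contains the 6-clique {1, 2, 3, 4, 5, 6}. A clique must lie in a single bag of any decomposition, so no decomposition can have width below 5. Therefore the treewidth is 5.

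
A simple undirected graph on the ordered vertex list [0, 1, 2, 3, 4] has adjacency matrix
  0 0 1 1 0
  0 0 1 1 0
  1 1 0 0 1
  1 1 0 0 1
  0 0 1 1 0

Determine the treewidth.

2

A width-2 tree decomposition is:
Bags: B1 = {2, 3, 4}  B2 = {0, 2, 3}  B3 = {1, 2, 3}
Tree: B1–B2, B2–B3
The largest bag has 3 vertices, giving width 2; this decomposition certifies tw(G) ≤ 2. The edges 4–3–0–2–4 form a cycle, so G is not a tree and its treewidth is at least 2. Hence tw(G) = 2 exactly.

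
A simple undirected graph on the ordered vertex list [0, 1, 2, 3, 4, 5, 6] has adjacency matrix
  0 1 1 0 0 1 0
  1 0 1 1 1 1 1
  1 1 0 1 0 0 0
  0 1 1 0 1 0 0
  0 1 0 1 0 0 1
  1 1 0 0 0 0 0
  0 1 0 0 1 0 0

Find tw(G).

2

A width-2 tree decomposition is:
Bags: B1 = {1, 2, 3}  B2 = {0, 1, 2}  B3 = {0, 1, 5}  B4 = {1, 3, 4}  B5 = {1, 4, 6}
Tree: B1–B2, B2–B3, B1–B4, B4–B5
Every bag has size at most 3, so the width is 3 − 1 = 2 and tw(G) ≤ 2. Conversely, {0, 1, 2} is a clique of size 3, and the vertices of any clique must share a bag in every tree decomposition; so some bag has ≥ 3 vertices and tw(G) ≥ 2. Therefore the treewidth is 2.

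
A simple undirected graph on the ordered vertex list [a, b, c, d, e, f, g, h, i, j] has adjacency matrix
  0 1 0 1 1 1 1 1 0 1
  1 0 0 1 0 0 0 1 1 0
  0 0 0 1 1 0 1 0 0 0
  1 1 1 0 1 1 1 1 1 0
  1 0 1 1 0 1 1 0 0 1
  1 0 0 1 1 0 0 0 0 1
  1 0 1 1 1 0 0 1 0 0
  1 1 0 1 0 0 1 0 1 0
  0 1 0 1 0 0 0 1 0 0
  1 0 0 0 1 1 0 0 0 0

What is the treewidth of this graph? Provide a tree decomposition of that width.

Treewidth 3.
One such decomposition:
Bags: B1 = {a, d, g, h}  B2 = {a, d, e, g}  B3 = {a, d, e, f}  B4 = {a, b, d, h}  B5 = {c, d, e, g}  B6 = {a, e, f, j}  B7 = {b, d, h, i}
Tree: B1–B2, B2–B3, B1–B4, B2–B5, B3–B6, B4–B7

Each bag holds 4 vertices, so the decomposition has width 3, which upper-bounds the treewidth. On the other hand G contains the 4-clique {c, d, e, g}. A clique must lie in a single bag of any decomposition, so no decomposition can have width below 3. Hence tw(G) = 3 exactly.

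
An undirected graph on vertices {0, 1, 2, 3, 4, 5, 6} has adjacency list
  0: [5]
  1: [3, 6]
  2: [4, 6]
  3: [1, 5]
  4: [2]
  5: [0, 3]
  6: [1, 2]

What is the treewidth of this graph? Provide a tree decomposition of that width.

Treewidth 1.
One such decomposition:
Bags: B1 = {0, 5}  B2 = {3, 5}  B3 = {1, 3}  B4 = {1, 6}  B5 = {2, 6}  B6 = {2, 4}
Tree: B1–B2, B2–B3, B3–B4, B4–B5, B5–B6

Every bag has size at most 2, so the width is 2 − 1 = 1 and tw(G) ≤ 1. Since G has at least one edge (e.g. 0–5), it is not an edgeless graph, so tw(G) ≥ 1. Combining the bounds, tw(G) = 1.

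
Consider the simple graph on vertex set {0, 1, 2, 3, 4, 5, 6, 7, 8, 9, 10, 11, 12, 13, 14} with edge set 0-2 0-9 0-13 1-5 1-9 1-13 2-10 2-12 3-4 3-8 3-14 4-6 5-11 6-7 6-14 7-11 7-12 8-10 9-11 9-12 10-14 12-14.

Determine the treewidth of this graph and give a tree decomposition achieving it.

Treewidth 3.
Bags: B1 = {3, 4, 6, 8}  B2 = {3, 6, 8, 14}  B3 = {6, 8, 10, 14}  B4 = {6, 7, 10, 14}  B5 = {7, 10, 12, 14}  B6 = {2, 7, 10, 12}  B7 = {2, 7, 11, 12}  B8 = {2, 9, 11, 12}  B9 = {0, 2, 9, 11}  B10 = {0, 5, 9, 11}  B11 = {0, 1, 5, 9}  B12 = {0, 1, 5, 13}
Tree: B1–B2, B2–B3, B3–B4, B4–B5, B5–B6, B6–B7, B7–B8, B8–B9, B9–B10, B10–B11, B11–B12

Every bag has size at most 4, so the width is 4 − 1 = 3 and tw(G) ≤ 3. For the lower bound: the 4 vertex sets {3,4,8}, {6}, {14}, {2,7,10,12} are disjoint, each induces a connected subgraph, and every pair is joined by at least one edge of G. Contracting each set to a single vertex therefore yields K_{4} as a minor, and since treewidth is minor-monotone, tw(G) ≥ tw(K_{4}) = 3. Therefore the treewidth is 3.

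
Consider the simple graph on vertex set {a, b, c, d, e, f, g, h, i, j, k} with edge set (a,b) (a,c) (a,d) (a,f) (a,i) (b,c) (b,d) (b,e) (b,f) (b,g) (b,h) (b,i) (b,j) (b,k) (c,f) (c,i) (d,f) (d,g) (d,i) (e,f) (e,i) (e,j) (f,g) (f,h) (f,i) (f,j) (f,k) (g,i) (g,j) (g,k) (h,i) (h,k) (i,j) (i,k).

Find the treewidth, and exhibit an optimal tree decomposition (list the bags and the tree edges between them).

The largest bag has 5 vertices, giving width 4; this decomposition certifies tw(G) ≤ 4. On the other hand G contains the 5-clique {b, d, f, g, i}. A clique must lie in a single bag of any decomposition, so no decomposition can have width below 4. Hence tw(G) = 4 exactly.

Treewidth 4.
Bags: B1 = {b, e, f, i, j}  B2 = {b, f, g, i, j}  B3 = {b, d, f, g, i}  B4 = {a, b, d, f, i}  B5 = {b, f, g, i, k}  B6 = {a, b, c, f, i}  B7 = {b, f, h, i, k}
Tree: B1–B2, B2–B3, B3–B4, B2–B5, B4–B6, B5–B7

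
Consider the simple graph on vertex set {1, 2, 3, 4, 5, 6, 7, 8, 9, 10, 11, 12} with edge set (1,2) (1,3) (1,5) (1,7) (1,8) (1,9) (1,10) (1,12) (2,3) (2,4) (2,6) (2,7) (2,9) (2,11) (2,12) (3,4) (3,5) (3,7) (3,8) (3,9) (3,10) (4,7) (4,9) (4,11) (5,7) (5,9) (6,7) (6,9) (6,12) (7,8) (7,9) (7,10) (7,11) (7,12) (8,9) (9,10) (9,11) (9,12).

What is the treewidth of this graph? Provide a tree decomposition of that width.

Treewidth 4.
One optimal decomposition is:
Bags: B1 = {1, 3, 7, 9, 10}  B2 = {1, 2, 3, 7, 9}  B3 = {2, 3, 4, 7, 9}  B4 = {1, 2, 7, 9, 12}  B5 = {2, 6, 7, 9, 12}  B6 = {2, 4, 7, 9, 11}  B7 = {1, 3, 5, 7, 9}  B8 = {1, 3, 7, 8, 9}
Tree: B1–B2, B2–B3, B2–B4, B4–B5, B3–B6, B2–B7, B7–B8

Each bag holds 5 vertices, so the decomposition has width 4, which upper-bounds the treewidth. Conversely, {1, 3, 7, 8, 9} is a clique of size 5, and the vertices of any clique must share a bag in every tree decomposition; so some bag has ≥ 5 vertices and tw(G) ≥ 4. Therefore the treewidth is 4.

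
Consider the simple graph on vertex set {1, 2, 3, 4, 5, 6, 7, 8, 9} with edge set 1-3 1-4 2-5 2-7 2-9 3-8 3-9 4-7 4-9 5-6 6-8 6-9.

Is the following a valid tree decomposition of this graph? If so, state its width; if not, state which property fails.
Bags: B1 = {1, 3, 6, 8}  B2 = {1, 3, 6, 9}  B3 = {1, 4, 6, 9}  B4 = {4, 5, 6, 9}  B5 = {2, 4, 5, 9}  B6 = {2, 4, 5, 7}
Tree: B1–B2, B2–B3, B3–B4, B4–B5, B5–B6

Yes; width 3.

Every vertex of G appears in some bag (union = {1, 2, 3, 4, 5, 6, 7, 8, 9}); every edge is covered by a bag; and for each vertex v the set of bags containing v is connected in the bag tree. The decomposition is therefore valid. The largest bag has 4 vertices, so the width is 3.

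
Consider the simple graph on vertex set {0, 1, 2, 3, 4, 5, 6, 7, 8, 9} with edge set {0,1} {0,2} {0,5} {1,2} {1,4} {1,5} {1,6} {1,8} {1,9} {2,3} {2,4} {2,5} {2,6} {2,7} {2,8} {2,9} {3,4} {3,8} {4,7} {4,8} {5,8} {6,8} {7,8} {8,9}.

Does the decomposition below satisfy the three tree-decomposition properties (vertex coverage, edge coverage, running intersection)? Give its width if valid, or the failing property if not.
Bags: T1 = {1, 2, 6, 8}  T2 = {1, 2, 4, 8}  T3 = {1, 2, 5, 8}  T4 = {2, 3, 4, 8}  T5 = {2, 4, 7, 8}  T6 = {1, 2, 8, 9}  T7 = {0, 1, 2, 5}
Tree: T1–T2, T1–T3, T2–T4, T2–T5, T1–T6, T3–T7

Yes; width 3.

Checking the three conditions: (i) the bags cover all of {0, 1, 2, 3, 4, 5, 6, 7, 8, 9}; (ii) for each edge, some bag contains both endpoints; (iii) the bags containing any fixed vertex form a subtree. All hold, so the decomposition is valid with width 4 − 1 = 3.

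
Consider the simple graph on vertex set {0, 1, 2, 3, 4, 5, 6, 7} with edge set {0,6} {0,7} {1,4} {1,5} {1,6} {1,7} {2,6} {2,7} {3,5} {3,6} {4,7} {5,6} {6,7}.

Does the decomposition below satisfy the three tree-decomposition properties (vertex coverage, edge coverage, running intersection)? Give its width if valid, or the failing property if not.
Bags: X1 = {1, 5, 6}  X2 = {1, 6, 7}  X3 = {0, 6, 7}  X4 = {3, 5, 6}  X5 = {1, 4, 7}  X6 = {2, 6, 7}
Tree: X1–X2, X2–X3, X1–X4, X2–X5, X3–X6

Yes; width 2.

Vertex coverage: the bags together contain {0, 1, 2, 3, 4, 5, 6, 7}, the full vertex set. Edge coverage: each edge of G has both endpoints in at least one bag. Running intersection: for every vertex, the bags containing it form a connected subtree. All three properties hold, so this is a valid tree decomposition of width max|bag| − 1 = 2, and hence tw(G) ≤ 2.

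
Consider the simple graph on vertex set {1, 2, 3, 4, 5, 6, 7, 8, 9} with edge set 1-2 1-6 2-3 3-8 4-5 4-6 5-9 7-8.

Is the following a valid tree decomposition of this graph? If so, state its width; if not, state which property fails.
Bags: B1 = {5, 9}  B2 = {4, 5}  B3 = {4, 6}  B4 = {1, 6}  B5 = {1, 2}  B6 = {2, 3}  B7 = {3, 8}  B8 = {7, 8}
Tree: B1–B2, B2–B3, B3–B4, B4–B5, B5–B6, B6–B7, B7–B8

Every vertex of G appears in some bag (union = {1, 2, 3, 4, 5, 6, 7, 8, 9}); every edge is covered by a bag; and for each vertex v the set of bags containing v is connected in the bag tree. The decomposition is therefore valid. The largest bag has 2 vertices, so the width is 1.

Yes; width 1.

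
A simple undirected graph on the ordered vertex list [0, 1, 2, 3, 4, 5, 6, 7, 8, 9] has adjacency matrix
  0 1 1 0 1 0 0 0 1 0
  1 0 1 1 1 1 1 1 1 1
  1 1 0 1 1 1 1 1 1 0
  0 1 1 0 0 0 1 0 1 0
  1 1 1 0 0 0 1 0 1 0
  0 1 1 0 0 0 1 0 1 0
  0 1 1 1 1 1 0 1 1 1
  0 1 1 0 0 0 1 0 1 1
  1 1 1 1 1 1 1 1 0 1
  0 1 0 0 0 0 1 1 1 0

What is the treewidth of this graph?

A width-4 tree decomposition is:
Bags: B1 = {1, 2, 6, 7, 8}  B2 = {1, 2, 4, 6, 8}  B3 = {0, 1, 2, 4, 8}  B4 = {1, 2, 5, 6, 8}  B5 = {1, 2, 3, 6, 8}  B6 = {1, 6, 7, 8, 9}
Tree: B1–B2, B2–B3, B2–B4, B2–B5, B1–B6
The largest bag has 5 vertices, giving width 4; this decomposition certifies tw(G) ≤ 4. For the lower bound, the 5 vertices {1, 6, 7, 8, 9} are pairwise adjacent, and any tree decomposition puts a clique entirely inside one bag — forcing width ≥ 4. Hence tw(G) = 4 exactly.

4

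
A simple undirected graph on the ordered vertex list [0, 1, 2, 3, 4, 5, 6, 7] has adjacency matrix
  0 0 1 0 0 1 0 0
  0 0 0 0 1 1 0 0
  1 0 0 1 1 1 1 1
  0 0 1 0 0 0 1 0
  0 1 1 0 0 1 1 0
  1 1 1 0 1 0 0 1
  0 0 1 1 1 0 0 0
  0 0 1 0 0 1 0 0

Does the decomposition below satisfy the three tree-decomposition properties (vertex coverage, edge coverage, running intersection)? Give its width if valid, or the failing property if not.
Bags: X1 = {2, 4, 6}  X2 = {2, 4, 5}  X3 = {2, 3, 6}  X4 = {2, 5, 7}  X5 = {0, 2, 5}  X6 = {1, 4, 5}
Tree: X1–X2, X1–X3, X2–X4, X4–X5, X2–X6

Yes; width 2.

Vertex coverage: the bags together contain {0, 1, 2, 3, 4, 5, 6, 7}, the full vertex set. Edge coverage: each edge of G has both endpoints in at least one bag. Running intersection: for every vertex, the bags containing it form a connected subtree. All three properties hold, so this is a valid tree decomposition of width max|bag| − 1 = 2, and hence tw(G) ≤ 2.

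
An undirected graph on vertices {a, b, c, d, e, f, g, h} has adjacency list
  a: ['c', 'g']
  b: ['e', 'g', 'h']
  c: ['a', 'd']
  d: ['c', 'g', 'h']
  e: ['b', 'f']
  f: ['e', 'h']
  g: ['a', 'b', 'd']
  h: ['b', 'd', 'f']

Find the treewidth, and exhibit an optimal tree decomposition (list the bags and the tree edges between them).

Treewidth 2.
One optimal decomposition is:
Bags: B1 = {a, c, d}  B2 = {a, d, g}  B3 = {d, g, h}  B4 = {b, g, h}  B5 = {b, f, h}  B6 = {b, e, f}
Tree: B1–B2, B2–B3, B3–B4, B4–B5, B5–B6

Every bag has size at most 3, so the width is 3 − 1 = 2 and tw(G) ≤ 2. The edges c–a–g–d–c form a cycle, so G is not a tree and its treewidth is at least 2. Hence tw(G) = 2 exactly.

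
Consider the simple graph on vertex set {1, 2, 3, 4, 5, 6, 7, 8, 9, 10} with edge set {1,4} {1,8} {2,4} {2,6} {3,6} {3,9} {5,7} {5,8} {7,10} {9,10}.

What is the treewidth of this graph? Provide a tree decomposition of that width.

The largest bag has 3 vertices, giving width 2; this decomposition certifies tw(G) ≤ 2. The edges 7–10–9–3–6–2–4–1–8–5–7 form a cycle, so G is not a tree and its treewidth is at least 2. Combining the bounds, tw(G) = 2.

Treewidth 2.
One such decomposition:
Bags: B1 = {7, 9, 10}  B2 = {3, 7, 9}  B3 = {3, 6, 7}  B4 = {2, 6, 7}  B5 = {2, 4, 7}  B6 = {1, 4, 7}  B7 = {1, 7, 8}  B8 = {5, 7, 8}
Tree: B1–B2, B2–B3, B3–B4, B4–B5, B5–B6, B6–B7, B7–B8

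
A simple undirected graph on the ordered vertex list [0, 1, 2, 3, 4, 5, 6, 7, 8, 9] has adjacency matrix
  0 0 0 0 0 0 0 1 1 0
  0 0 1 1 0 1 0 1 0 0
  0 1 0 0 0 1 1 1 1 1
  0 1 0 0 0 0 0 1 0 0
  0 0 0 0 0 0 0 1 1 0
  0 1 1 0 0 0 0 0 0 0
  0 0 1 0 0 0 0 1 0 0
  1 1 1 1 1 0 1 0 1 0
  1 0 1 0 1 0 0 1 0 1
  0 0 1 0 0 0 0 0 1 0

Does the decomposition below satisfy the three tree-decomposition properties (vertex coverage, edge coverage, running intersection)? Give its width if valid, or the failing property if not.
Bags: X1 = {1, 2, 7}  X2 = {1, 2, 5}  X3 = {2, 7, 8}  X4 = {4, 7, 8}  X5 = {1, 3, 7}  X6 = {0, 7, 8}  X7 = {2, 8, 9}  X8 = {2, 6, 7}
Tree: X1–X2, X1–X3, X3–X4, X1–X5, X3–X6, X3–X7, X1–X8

Yes; width 2.

Every vertex of G appears in some bag (union = {0, 1, 2, 3, 4, 5, 6, 7, 8, 9}); every edge is covered by a bag; and for each vertex v the set of bags containing v is connected in the bag tree. The decomposition is therefore valid. The largest bag has 3 vertices, so the width is 2.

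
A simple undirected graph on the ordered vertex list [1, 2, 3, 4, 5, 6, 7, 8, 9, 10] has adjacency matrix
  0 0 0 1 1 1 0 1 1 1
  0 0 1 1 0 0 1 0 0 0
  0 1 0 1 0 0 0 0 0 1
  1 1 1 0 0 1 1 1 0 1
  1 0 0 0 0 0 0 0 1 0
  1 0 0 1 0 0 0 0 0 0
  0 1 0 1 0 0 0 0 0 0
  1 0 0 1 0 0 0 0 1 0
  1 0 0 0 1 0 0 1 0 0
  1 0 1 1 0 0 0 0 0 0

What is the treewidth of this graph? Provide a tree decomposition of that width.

The largest bag has 3 vertices, giving width 2; this decomposition certifies tw(G) ≤ 2. For the lower bound, the 3 vertices {1, 8, 9} are pairwise adjacent, and any tree decomposition puts a clique entirely inside one bag — forcing width ≥ 2. The upper and lower bounds meet at 2, so that is the treewidth.

Treewidth 2.
Bags: B1 = {1, 4, 10}  B2 = {3, 4, 10}  B3 = {2, 3, 4}  B4 = {2, 4, 7}  B5 = {1, 4, 6}  B6 = {1, 4, 8}  B7 = {1, 8, 9}  B8 = {1, 5, 9}
Tree: B1–B2, B2–B3, B3–B4, B1–B5, B1–B6, B6–B7, B7–B8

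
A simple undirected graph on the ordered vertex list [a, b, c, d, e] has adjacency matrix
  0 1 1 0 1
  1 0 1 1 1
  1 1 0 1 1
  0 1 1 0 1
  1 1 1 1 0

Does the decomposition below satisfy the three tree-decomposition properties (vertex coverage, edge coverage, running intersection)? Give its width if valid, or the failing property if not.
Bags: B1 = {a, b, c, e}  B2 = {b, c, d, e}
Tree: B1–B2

Yes; width 3.

Every vertex of G appears in some bag (union = {a, b, c, d, e}); every edge is covered by a bag; and for each vertex v the set of bags containing v is connected in the bag tree. The decomposition is therefore valid. The largest bag has 4 vertices, so the width is 3.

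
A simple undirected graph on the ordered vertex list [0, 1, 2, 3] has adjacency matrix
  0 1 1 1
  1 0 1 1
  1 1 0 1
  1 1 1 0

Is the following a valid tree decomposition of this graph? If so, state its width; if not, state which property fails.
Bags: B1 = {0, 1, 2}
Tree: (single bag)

No — vertex 3 appears in no bag.

A tree decomposition must satisfy three properties: every vertex lies in some bag; for every edge, both endpoints lie together in some bag; and for every vertex, the bags containing it form a connected subtree. Here vertex 3 appears in no bag, so the decomposition is invalid.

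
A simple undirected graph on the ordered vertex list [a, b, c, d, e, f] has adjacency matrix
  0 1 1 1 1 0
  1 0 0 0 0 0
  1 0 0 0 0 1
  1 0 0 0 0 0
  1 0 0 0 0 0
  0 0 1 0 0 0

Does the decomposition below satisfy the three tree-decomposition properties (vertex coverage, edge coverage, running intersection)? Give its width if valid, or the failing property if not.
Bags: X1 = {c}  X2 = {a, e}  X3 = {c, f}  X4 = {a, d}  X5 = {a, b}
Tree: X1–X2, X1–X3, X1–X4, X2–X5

A tree decomposition must satisfy three properties: every vertex lies in some bag; for every edge, both endpoints lie together in some bag; and for every vertex, the bags containing it form a connected subtree. Here edge (a,c) lies in no bag, so the decomposition is invalid.

No — edge (a,c) lies in no bag.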